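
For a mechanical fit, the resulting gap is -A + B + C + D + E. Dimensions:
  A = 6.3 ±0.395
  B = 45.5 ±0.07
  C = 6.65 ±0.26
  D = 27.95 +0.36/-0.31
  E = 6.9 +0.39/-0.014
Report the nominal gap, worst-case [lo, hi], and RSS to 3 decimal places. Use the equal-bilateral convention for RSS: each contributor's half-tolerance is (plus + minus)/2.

Stack each dimension's contribution:
  -A: nom -6.300 → Σnom=-6.300; wc +0.395/-0.395 → slack +0.395/-0.395; half-tol=0.395, Σhalf²=0.156025
  +B: nom +45.500 → Σnom=39.200; wc +0.070/-0.070 → slack +0.465/-0.465; half-tol=0.070, Σhalf²=0.160925
  +C: nom +6.650 → Σnom=45.850; wc +0.260/-0.260 → slack +0.725/-0.725; half-tol=0.260, Σhalf²=0.228525
  +D: nom +27.950 → Σnom=73.800; wc +0.360/-0.310 → slack +1.085/-1.035; half-tol=0.335, Σhalf²=0.340750
  +E: nom +6.900 → Σnom=80.700; wc +0.390/-0.014 → slack +1.475/-1.049; half-tol=0.202, Σhalf²=0.381554
Nominal = 80.700. Worst-case = [80.700 - 1.049, 80.700 + 1.475] = [79.651, 82.175]. RSS = √0.381554 = 0.618.

nominal=80.700 wc=[79.651,82.175] rss=0.618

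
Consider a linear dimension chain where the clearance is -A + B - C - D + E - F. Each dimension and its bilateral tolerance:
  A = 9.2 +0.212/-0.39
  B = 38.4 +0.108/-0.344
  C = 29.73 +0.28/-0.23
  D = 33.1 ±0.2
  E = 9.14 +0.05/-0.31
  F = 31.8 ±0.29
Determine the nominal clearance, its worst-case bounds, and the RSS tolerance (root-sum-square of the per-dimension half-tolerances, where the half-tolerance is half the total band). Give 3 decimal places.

nominal=-56.290 wc=[-57.926,-55.022] rss=0.603

Stack each dimension's contribution:
  -A: nom -9.200 → Σnom=-9.200; wc +0.390/-0.212 → slack +0.390/-0.212; half-tol=0.301, Σhalf²=0.090601
  +B: nom +38.400 → Σnom=29.200; wc +0.108/-0.344 → slack +0.498/-0.556; half-tol=0.226, Σhalf²=0.141677
  -C: nom -29.730 → Σnom=-0.530; wc +0.230/-0.280 → slack +0.728/-0.836; half-tol=0.255, Σhalf²=0.206702
  -D: nom -33.100 → Σnom=-33.630; wc +0.200/-0.200 → slack +0.928/-1.036; half-tol=0.200, Σhalf²=0.246702
  +E: nom +9.140 → Σnom=-24.490; wc +0.050/-0.310 → slack +0.978/-1.346; half-tol=0.180, Σhalf²=0.279102
  -F: nom -31.800 → Σnom=-56.290; wc +0.290/-0.290 → slack +1.268/-1.636; half-tol=0.290, Σhalf²=0.363202
Nominal = -56.290. Worst-case = [-56.290 - 1.636, -56.290 + 1.268] = [-57.926, -55.022]. RSS = √0.363202 = 0.603.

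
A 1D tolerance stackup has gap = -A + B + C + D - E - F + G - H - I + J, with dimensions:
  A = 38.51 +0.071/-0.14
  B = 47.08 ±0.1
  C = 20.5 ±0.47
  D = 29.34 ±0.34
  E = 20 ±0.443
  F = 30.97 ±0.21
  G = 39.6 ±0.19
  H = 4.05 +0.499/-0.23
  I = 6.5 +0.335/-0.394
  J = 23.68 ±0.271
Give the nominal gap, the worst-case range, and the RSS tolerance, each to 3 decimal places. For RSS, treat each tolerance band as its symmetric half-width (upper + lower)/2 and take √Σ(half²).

Stack each dimension's contribution:
  -A: nom -38.510 → Σnom=-38.510; wc +0.140/-0.071 → slack +0.140/-0.071; half-tol=0.106, Σhalf²=0.011130
  +B: nom +47.080 → Σnom=8.570; wc +0.100/-0.100 → slack +0.240/-0.171; half-tol=0.100, Σhalf²=0.021130
  +C: nom +20.500 → Σnom=29.070; wc +0.470/-0.470 → slack +0.710/-0.641; half-tol=0.470, Σhalf²=0.242030
  +D: nom +29.340 → Σnom=58.410; wc +0.340/-0.340 → slack +1.050/-0.981; half-tol=0.340, Σhalf²=0.357630
  -E: nom -20.000 → Σnom=38.410; wc +0.443/-0.443 → slack +1.493/-1.424; half-tol=0.443, Σhalf²=0.553879
  -F: nom -30.970 → Σnom=7.440; wc +0.210/-0.210 → slack +1.703/-1.634; half-tol=0.210, Σhalf²=0.597979
  +G: nom +39.600 → Σnom=47.040; wc +0.190/-0.190 → slack +1.893/-1.824; half-tol=0.190, Σhalf²=0.634079
  -H: nom -4.050 → Σnom=42.990; wc +0.230/-0.499 → slack +2.123/-2.323; half-tol=0.364, Σhalf²=0.766940
  -I: nom -6.500 → Σnom=36.490; wc +0.394/-0.335 → slack +2.517/-2.658; half-tol=0.365, Σhalf²=0.899800
  +J: nom +23.680 → Σnom=60.170; wc +0.271/-0.271 → slack +2.788/-2.929; half-tol=0.271, Σhalf²=0.973241
Nominal = 60.170. Worst-case = [60.170 - 2.929, 60.170 + 2.788] = [57.241, 62.958]. RSS = √0.973241 = 0.987.

nominal=60.170 wc=[57.241,62.958] rss=0.987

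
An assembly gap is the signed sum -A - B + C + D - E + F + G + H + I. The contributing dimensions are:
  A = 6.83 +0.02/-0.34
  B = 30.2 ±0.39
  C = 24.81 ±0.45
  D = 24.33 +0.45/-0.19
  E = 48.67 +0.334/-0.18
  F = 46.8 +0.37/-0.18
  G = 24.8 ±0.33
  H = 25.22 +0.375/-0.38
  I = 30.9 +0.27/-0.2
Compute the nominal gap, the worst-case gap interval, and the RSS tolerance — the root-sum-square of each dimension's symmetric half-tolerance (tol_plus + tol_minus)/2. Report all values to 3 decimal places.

nominal=91.160 wc=[88.686,94.315] rss=0.968

Stack each dimension's contribution:
  -A: nom -6.830 → Σnom=-6.830; wc +0.340/-0.020 → slack +0.340/-0.020; half-tol=0.180, Σhalf²=0.032400
  -B: nom -30.200 → Σnom=-37.030; wc +0.390/-0.390 → slack +0.730/-0.410; half-tol=0.390, Σhalf²=0.184500
  +C: nom +24.810 → Σnom=-12.220; wc +0.450/-0.450 → slack +1.180/-0.860; half-tol=0.450, Σhalf²=0.387000
  +D: nom +24.330 → Σnom=12.110; wc +0.450/-0.190 → slack +1.630/-1.050; half-tol=0.320, Σhalf²=0.489400
  -E: nom -48.670 → Σnom=-36.560; wc +0.180/-0.334 → slack +1.810/-1.384; half-tol=0.257, Σhalf²=0.555449
  +F: nom +46.800 → Σnom=10.240; wc +0.370/-0.180 → slack +2.180/-1.564; half-tol=0.275, Σhalf²=0.631074
  +G: nom +24.800 → Σnom=35.040; wc +0.330/-0.330 → slack +2.510/-1.894; half-tol=0.330, Σhalf²=0.739974
  +H: nom +25.220 → Σnom=60.260; wc +0.375/-0.380 → slack +2.885/-2.274; half-tol=0.378, Σhalf²=0.882480
  +I: nom +30.900 → Σnom=91.160; wc +0.270/-0.200 → slack +3.155/-2.474; half-tol=0.235, Σhalf²=0.937705
Nominal = 91.160. Worst-case = [91.160 - 2.474, 91.160 + 3.155] = [88.686, 94.315]. RSS = √0.937705 = 0.968.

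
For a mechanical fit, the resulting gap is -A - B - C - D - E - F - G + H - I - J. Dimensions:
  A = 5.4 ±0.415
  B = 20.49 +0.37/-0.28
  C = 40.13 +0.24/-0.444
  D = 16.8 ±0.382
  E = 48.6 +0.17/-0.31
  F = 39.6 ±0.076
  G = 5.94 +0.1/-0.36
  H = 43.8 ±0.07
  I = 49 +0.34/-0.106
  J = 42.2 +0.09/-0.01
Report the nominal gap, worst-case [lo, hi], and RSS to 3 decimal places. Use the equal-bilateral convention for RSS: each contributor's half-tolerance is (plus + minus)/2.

nominal=-224.360 wc=[-226.613,-221.907] rss=0.845

Stack each dimension's contribution:
  -A: nom -5.400 → Σnom=-5.400; wc +0.415/-0.415 → slack +0.415/-0.415; half-tol=0.415, Σhalf²=0.172225
  -B: nom -20.490 → Σnom=-25.890; wc +0.280/-0.370 → slack +0.695/-0.785; half-tol=0.325, Σhalf²=0.277850
  -C: nom -40.130 → Σnom=-66.020; wc +0.444/-0.240 → slack +1.139/-1.025; half-tol=0.342, Σhalf²=0.394814
  -D: nom -16.800 → Σnom=-82.820; wc +0.382/-0.382 → slack +1.521/-1.407; half-tol=0.382, Σhalf²=0.540738
  -E: nom -48.600 → Σnom=-131.420; wc +0.310/-0.170 → slack +1.831/-1.577; half-tol=0.240, Σhalf²=0.598338
  -F: nom -39.600 → Σnom=-171.020; wc +0.076/-0.076 → slack +1.907/-1.653; half-tol=0.076, Σhalf²=0.604114
  -G: nom -5.940 → Σnom=-176.960; wc +0.360/-0.100 → slack +2.267/-1.753; half-tol=0.230, Σhalf²=0.657014
  +H: nom +43.800 → Σnom=-133.160; wc +0.070/-0.070 → slack +2.337/-1.823; half-tol=0.070, Σhalf²=0.661914
  -I: nom -49.000 → Σnom=-182.160; wc +0.106/-0.340 → slack +2.443/-2.163; half-tol=0.223, Σhalf²=0.711643
  -J: nom -42.200 → Σnom=-224.360; wc +0.010/-0.090 → slack +2.453/-2.253; half-tol=0.050, Σhalf²=0.714143
Nominal = -224.360. Worst-case = [-224.360 - 2.253, -224.360 + 2.453] = [-226.613, -221.907]. RSS = √0.714143 = 0.845.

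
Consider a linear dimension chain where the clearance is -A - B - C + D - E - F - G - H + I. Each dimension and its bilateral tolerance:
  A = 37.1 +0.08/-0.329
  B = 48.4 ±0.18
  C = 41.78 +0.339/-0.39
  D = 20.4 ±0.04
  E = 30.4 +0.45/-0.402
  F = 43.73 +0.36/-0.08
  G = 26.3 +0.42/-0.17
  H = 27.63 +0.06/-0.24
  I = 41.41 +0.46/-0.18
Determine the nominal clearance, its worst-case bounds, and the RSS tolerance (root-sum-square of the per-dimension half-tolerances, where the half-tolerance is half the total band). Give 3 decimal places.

Stack each dimension's contribution:
  -A: nom -37.100 → Σnom=-37.100; wc +0.329/-0.080 → slack +0.329/-0.080; half-tol=0.205, Σhalf²=0.041820
  -B: nom -48.400 → Σnom=-85.500; wc +0.180/-0.180 → slack +0.509/-0.260; half-tol=0.180, Σhalf²=0.074220
  -C: nom -41.780 → Σnom=-127.280; wc +0.390/-0.339 → slack +0.899/-0.599; half-tol=0.365, Σhalf²=0.207081
  +D: nom +20.400 → Σnom=-106.880; wc +0.040/-0.040 → slack +0.939/-0.639; half-tol=0.040, Σhalf²=0.208681
  -E: nom -30.400 → Σnom=-137.280; wc +0.402/-0.450 → slack +1.341/-1.089; half-tol=0.426, Σhalf²=0.390157
  -F: nom -43.730 → Σnom=-181.010; wc +0.080/-0.360 → slack +1.421/-1.449; half-tol=0.220, Σhalf²=0.438557
  -G: nom -26.300 → Σnom=-207.310; wc +0.170/-0.420 → slack +1.591/-1.869; half-tol=0.295, Σhalf²=0.525582
  -H: nom -27.630 → Σnom=-234.940; wc +0.240/-0.060 → slack +1.831/-1.929; half-tol=0.150, Σhalf²=0.548081
  +I: nom +41.410 → Σnom=-193.530; wc +0.460/-0.180 → slack +2.291/-2.109; half-tol=0.320, Σhalf²=0.650482
Nominal = -193.530. Worst-case = [-193.530 - 2.109, -193.530 + 2.291] = [-195.639, -191.239]. RSS = √0.650482 = 0.807.

nominal=-193.530 wc=[-195.639,-191.239] rss=0.807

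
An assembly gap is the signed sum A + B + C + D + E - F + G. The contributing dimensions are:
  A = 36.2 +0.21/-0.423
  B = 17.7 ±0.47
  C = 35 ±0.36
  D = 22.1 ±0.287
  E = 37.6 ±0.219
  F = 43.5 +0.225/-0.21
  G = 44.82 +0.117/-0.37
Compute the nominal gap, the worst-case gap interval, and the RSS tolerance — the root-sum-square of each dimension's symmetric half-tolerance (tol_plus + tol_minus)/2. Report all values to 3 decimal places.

Stack each dimension's contribution:
  +A: nom +36.200 → Σnom=36.200; wc +0.210/-0.423 → slack +0.210/-0.423; half-tol=0.317, Σhalf²=0.100172
  +B: nom +17.700 → Σnom=53.900; wc +0.470/-0.470 → slack +0.680/-0.893; half-tol=0.470, Σhalf²=0.321072
  +C: nom +35.000 → Σnom=88.900; wc +0.360/-0.360 → slack +1.040/-1.253; half-tol=0.360, Σhalf²=0.450672
  +D: nom +22.100 → Σnom=111.000; wc +0.287/-0.287 → slack +1.327/-1.540; half-tol=0.287, Σhalf²=0.533041
  +E: nom +37.600 → Σnom=148.600; wc +0.219/-0.219 → slack +1.546/-1.759; half-tol=0.219, Σhalf²=0.581002
  -F: nom -43.500 → Σnom=105.100; wc +0.210/-0.225 → slack +1.756/-1.984; half-tol=0.217, Σhalf²=0.628309
  +G: nom +44.820 → Σnom=149.920; wc +0.117/-0.370 → slack +1.873/-2.354; half-tol=0.243, Σhalf²=0.687601
Nominal = 149.920. Worst-case = [149.920 - 2.354, 149.920 + 1.873] = [147.566, 151.793]. RSS = √0.687601 = 0.829.

nominal=149.920 wc=[147.566,151.793] rss=0.829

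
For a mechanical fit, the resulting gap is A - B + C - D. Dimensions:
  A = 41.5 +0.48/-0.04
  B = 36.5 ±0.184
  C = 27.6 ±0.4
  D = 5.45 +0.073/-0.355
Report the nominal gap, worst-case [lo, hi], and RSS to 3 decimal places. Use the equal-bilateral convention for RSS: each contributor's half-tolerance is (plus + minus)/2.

Stack each dimension's contribution:
  +A: nom +41.500 → Σnom=41.500; wc +0.480/-0.040 → slack +0.480/-0.040; half-tol=0.260, Σhalf²=0.067600
  -B: nom -36.500 → Σnom=5.000; wc +0.184/-0.184 → slack +0.664/-0.224; half-tol=0.184, Σhalf²=0.101456
  +C: nom +27.600 → Σnom=32.600; wc +0.400/-0.400 → slack +1.064/-0.624; half-tol=0.400, Σhalf²=0.261456
  -D: nom -5.450 → Σnom=27.150; wc +0.355/-0.073 → slack +1.419/-0.697; half-tol=0.214, Σhalf²=0.307252
Nominal = 27.150. Worst-case = [27.150 - 0.697, 27.150 + 1.419] = [26.453, 28.569]. RSS = √0.307252 = 0.554.

nominal=27.150 wc=[26.453,28.569] rss=0.554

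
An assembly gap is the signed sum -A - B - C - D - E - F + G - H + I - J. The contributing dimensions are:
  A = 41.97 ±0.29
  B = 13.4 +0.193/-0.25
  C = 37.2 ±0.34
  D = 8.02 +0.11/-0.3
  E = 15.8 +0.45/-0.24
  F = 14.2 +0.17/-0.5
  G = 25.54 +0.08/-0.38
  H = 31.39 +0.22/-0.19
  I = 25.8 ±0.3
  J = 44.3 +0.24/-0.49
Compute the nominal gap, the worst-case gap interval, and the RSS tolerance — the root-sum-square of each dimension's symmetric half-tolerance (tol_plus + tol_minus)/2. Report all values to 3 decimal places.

Stack each dimension's contribution:
  -A: nom -41.970 → Σnom=-41.970; wc +0.290/-0.290 → slack +0.290/-0.290; half-tol=0.290, Σhalf²=0.084100
  -B: nom -13.400 → Σnom=-55.370; wc +0.250/-0.193 → slack +0.540/-0.483; half-tol=0.222, Σhalf²=0.133162
  -C: nom -37.200 → Σnom=-92.570; wc +0.340/-0.340 → slack +0.880/-0.823; half-tol=0.340, Σhalf²=0.248762
  -D: nom -8.020 → Σnom=-100.590; wc +0.300/-0.110 → slack +1.180/-0.933; half-tol=0.205, Σhalf²=0.290787
  -E: nom -15.800 → Σnom=-116.390; wc +0.240/-0.450 → slack +1.420/-1.383; half-tol=0.345, Σhalf²=0.409812
  -F: nom -14.200 → Σnom=-130.590; wc +0.500/-0.170 → slack +1.920/-1.553; half-tol=0.335, Σhalf²=0.522037
  +G: nom +25.540 → Σnom=-105.050; wc +0.080/-0.380 → slack +2.000/-1.933; half-tol=0.230, Σhalf²=0.574937
  -H: nom -31.390 → Σnom=-136.440; wc +0.190/-0.220 → slack +2.190/-2.153; half-tol=0.205, Σhalf²=0.616962
  +I: nom +25.800 → Σnom=-110.640; wc +0.300/-0.300 → slack +2.490/-2.453; half-tol=0.300, Σhalf²=0.706962
  -J: nom -44.300 → Σnom=-154.940; wc +0.490/-0.240 → slack +2.980/-2.693; half-tol=0.365, Σhalf²=0.840187
Nominal = -154.940. Worst-case = [-154.940 - 2.693, -154.940 + 2.980] = [-157.633, -151.960]. RSS = √0.840187 = 0.917.

nominal=-154.940 wc=[-157.633,-151.960] rss=0.917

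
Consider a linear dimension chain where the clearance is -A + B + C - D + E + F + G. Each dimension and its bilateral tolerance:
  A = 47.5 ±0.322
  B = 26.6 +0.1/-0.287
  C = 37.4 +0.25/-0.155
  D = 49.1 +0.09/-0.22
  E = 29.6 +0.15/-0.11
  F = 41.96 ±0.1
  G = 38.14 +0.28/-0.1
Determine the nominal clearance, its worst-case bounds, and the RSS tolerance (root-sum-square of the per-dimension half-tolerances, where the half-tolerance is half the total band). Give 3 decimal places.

Stack each dimension's contribution:
  -A: nom -47.500 → Σnom=-47.500; wc +0.322/-0.322 → slack +0.322/-0.322; half-tol=0.322, Σhalf²=0.103684
  +B: nom +26.600 → Σnom=-20.900; wc +0.100/-0.287 → slack +0.422/-0.609; half-tol=0.194, Σhalf²=0.141126
  +C: nom +37.400 → Σnom=16.500; wc +0.250/-0.155 → slack +0.672/-0.764; half-tol=0.203, Σhalf²=0.182133
  -D: nom -49.100 → Σnom=-32.600; wc +0.220/-0.090 → slack +0.892/-0.854; half-tol=0.155, Σhalf²=0.206158
  +E: nom +29.600 → Σnom=-3.000; wc +0.150/-0.110 → slack +1.042/-0.964; half-tol=0.130, Σhalf²=0.223058
  +F: nom +41.960 → Σnom=38.960; wc +0.100/-0.100 → slack +1.142/-1.064; half-tol=0.100, Σhalf²=0.233058
  +G: nom +38.140 → Σnom=77.100; wc +0.280/-0.100 → slack +1.422/-1.164; half-tol=0.190, Σhalf²=0.269158
Nominal = 77.100. Worst-case = [77.100 - 1.164, 77.100 + 1.422] = [75.936, 78.522]. RSS = √0.269158 = 0.519.

nominal=77.100 wc=[75.936,78.522] rss=0.519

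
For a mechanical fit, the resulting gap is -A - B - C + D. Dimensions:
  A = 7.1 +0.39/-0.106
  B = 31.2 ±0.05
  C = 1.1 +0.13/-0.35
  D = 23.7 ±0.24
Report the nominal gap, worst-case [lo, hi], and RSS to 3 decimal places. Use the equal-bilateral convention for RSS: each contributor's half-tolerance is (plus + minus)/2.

nominal=-15.700 wc=[-16.510,-14.954] rss=0.423

Stack each dimension's contribution:
  -A: nom -7.100 → Σnom=-7.100; wc +0.106/-0.390 → slack +0.106/-0.390; half-tol=0.248, Σhalf²=0.061504
  -B: nom -31.200 → Σnom=-38.300; wc +0.050/-0.050 → slack +0.156/-0.440; half-tol=0.050, Σhalf²=0.064004
  -C: nom -1.100 → Σnom=-39.400; wc +0.350/-0.130 → slack +0.506/-0.570; half-tol=0.240, Σhalf²=0.121604
  +D: nom +23.700 → Σnom=-15.700; wc +0.240/-0.240 → slack +0.746/-0.810; half-tol=0.240, Σhalf²=0.179204
Nominal = -15.700. Worst-case = [-15.700 - 0.810, -15.700 + 0.746] = [-16.510, -14.954]. RSS = √0.179204 = 0.423.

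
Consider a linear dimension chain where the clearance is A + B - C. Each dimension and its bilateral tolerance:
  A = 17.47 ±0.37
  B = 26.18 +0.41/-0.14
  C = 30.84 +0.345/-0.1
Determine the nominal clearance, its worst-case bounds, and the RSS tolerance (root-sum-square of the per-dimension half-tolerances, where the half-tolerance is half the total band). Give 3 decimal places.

Stack each dimension's contribution:
  +A: nom +17.470 → Σnom=17.470; wc +0.370/-0.370 → slack +0.370/-0.370; half-tol=0.370, Σhalf²=0.136900
  +B: nom +26.180 → Σnom=43.650; wc +0.410/-0.140 → slack +0.780/-0.510; half-tol=0.275, Σhalf²=0.212525
  -C: nom -30.840 → Σnom=12.810; wc +0.100/-0.345 → slack +0.880/-0.855; half-tol=0.222, Σhalf²=0.262031
Nominal = 12.810. Worst-case = [12.810 - 0.855, 12.810 + 0.880] = [11.955, 13.690]. RSS = √0.262031 = 0.512.

nominal=12.810 wc=[11.955,13.690] rss=0.512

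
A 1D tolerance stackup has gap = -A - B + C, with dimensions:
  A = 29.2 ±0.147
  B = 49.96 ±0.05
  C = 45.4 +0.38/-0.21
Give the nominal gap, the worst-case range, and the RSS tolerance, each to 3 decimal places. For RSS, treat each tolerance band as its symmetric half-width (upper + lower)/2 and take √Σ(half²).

Stack each dimension's contribution:
  -A: nom -29.200 → Σnom=-29.200; wc +0.147/-0.147 → slack +0.147/-0.147; half-tol=0.147, Σhalf²=0.021609
  -B: nom -49.960 → Σnom=-79.160; wc +0.050/-0.050 → slack +0.197/-0.197; half-tol=0.050, Σhalf²=0.024109
  +C: nom +45.400 → Σnom=-33.760; wc +0.380/-0.210 → slack +0.577/-0.407; half-tol=0.295, Σhalf²=0.111134
Nominal = -33.760. Worst-case = [-33.760 - 0.407, -33.760 + 0.577] = [-34.167, -33.183]. RSS = √0.111134 = 0.333.

nominal=-33.760 wc=[-34.167,-33.183] rss=0.333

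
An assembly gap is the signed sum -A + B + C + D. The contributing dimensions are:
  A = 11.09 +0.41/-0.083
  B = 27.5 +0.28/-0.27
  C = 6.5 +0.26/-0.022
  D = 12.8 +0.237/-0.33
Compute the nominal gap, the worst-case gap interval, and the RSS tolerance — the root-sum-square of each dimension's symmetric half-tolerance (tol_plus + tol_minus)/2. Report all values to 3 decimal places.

Stack each dimension's contribution:
  -A: nom -11.090 → Σnom=-11.090; wc +0.083/-0.410 → slack +0.083/-0.410; half-tol=0.246, Σhalf²=0.060762
  +B: nom +27.500 → Σnom=16.410; wc +0.280/-0.270 → slack +0.363/-0.680; half-tol=0.275, Σhalf²=0.136387
  +C: nom +6.500 → Σnom=22.910; wc +0.260/-0.022 → slack +0.623/-0.702; half-tol=0.141, Σhalf²=0.156268
  +D: nom +12.800 → Σnom=35.710; wc +0.237/-0.330 → slack +0.860/-1.032; half-tol=0.283, Σhalf²=0.236641
Nominal = 35.710. Worst-case = [35.710 - 1.032, 35.710 + 0.860] = [34.678, 36.570]. RSS = √0.236641 = 0.486.

nominal=35.710 wc=[34.678,36.570] rss=0.486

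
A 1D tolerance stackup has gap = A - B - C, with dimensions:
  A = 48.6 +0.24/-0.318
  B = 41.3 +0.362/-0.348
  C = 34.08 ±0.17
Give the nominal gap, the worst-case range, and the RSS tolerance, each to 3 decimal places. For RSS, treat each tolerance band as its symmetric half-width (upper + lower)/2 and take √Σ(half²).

nominal=-26.780 wc=[-27.630,-26.022] rss=0.482

Stack each dimension's contribution:
  +A: nom +48.600 → Σnom=48.600; wc +0.240/-0.318 → slack +0.240/-0.318; half-tol=0.279, Σhalf²=0.077841
  -B: nom -41.300 → Σnom=7.300; wc +0.348/-0.362 → slack +0.588/-0.680; half-tol=0.355, Σhalf²=0.203866
  -C: nom -34.080 → Σnom=-26.780; wc +0.170/-0.170 → slack +0.758/-0.850; half-tol=0.170, Σhalf²=0.232766
Nominal = -26.780. Worst-case = [-26.780 - 0.850, -26.780 + 0.758] = [-27.630, -26.022]. RSS = √0.232766 = 0.482.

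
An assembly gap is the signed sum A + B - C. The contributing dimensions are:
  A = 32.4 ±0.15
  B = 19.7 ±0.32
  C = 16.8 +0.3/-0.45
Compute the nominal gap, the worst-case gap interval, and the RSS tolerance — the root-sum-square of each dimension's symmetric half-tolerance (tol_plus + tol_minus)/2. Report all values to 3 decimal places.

nominal=35.300 wc=[34.530,36.220] rss=0.515

Stack each dimension's contribution:
  +A: nom +32.400 → Σnom=32.400; wc +0.150/-0.150 → slack +0.150/-0.150; half-tol=0.150, Σhalf²=0.022500
  +B: nom +19.700 → Σnom=52.100; wc +0.320/-0.320 → slack +0.470/-0.470; half-tol=0.320, Σhalf²=0.124900
  -C: nom -16.800 → Σnom=35.300; wc +0.450/-0.300 → slack +0.920/-0.770; half-tol=0.375, Σhalf²=0.265525
Nominal = 35.300. Worst-case = [35.300 - 0.770, 35.300 + 0.920] = [34.530, 36.220]. RSS = √0.265525 = 0.515.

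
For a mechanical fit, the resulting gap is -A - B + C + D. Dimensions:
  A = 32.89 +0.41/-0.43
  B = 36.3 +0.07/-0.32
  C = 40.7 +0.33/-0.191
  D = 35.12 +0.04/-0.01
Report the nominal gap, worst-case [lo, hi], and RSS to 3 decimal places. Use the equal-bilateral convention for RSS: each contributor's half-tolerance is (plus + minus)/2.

Stack each dimension's contribution:
  -A: nom -32.890 → Σnom=-32.890; wc +0.430/-0.410 → slack +0.430/-0.410; half-tol=0.420, Σhalf²=0.176400
  -B: nom -36.300 → Σnom=-69.190; wc +0.320/-0.070 → slack +0.750/-0.480; half-tol=0.195, Σhalf²=0.214425
  +C: nom +40.700 → Σnom=-28.490; wc +0.330/-0.191 → slack +1.080/-0.671; half-tol=0.261, Σhalf²=0.282285
  +D: nom +35.120 → Σnom=6.630; wc +0.040/-0.010 → slack +1.120/-0.681; half-tol=0.025, Σhalf²=0.282910
Nominal = 6.630. Worst-case = [6.630 - 0.681, 6.630 + 1.120] = [5.949, 7.750]. RSS = √0.282910 = 0.532.

nominal=6.630 wc=[5.949,7.750] rss=0.532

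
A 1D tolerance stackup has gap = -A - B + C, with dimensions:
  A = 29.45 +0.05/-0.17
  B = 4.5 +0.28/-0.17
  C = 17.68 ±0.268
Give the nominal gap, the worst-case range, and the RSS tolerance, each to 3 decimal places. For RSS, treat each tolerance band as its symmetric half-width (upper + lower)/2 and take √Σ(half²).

Stack each dimension's contribution:
  -A: nom -29.450 → Σnom=-29.450; wc +0.170/-0.050 → slack +0.170/-0.050; half-tol=0.110, Σhalf²=0.012100
  -B: nom -4.500 → Σnom=-33.950; wc +0.170/-0.280 → slack +0.340/-0.330; half-tol=0.225, Σhalf²=0.062725
  +C: nom +17.680 → Σnom=-16.270; wc +0.268/-0.268 → slack +0.608/-0.598; half-tol=0.268, Σhalf²=0.134549
Nominal = -16.270. Worst-case = [-16.270 - 0.598, -16.270 + 0.608] = [-16.868, -15.662]. RSS = √0.134549 = 0.367.

nominal=-16.270 wc=[-16.868,-15.662] rss=0.367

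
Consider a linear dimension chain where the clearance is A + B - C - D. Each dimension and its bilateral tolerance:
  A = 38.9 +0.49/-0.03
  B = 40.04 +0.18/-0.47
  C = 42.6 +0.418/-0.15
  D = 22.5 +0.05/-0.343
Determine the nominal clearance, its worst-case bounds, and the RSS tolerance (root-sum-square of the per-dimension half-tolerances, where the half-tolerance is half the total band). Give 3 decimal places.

Stack each dimension's contribution:
  +A: nom +38.900 → Σnom=38.900; wc +0.490/-0.030 → slack +0.490/-0.030; half-tol=0.260, Σhalf²=0.067600
  +B: nom +40.040 → Σnom=78.940; wc +0.180/-0.470 → slack +0.670/-0.500; half-tol=0.325, Σhalf²=0.173225
  -C: nom -42.600 → Σnom=36.340; wc +0.150/-0.418 → slack +0.820/-0.918; half-tol=0.284, Σhalf²=0.253881
  -D: nom -22.500 → Σnom=13.840; wc +0.343/-0.050 → slack +1.163/-0.968; half-tol=0.197, Σhalf²=0.292493
Nominal = 13.840. Worst-case = [13.840 - 0.968, 13.840 + 1.163] = [12.872, 15.003]. RSS = √0.292493 = 0.541.

nominal=13.840 wc=[12.872,15.003] rss=0.541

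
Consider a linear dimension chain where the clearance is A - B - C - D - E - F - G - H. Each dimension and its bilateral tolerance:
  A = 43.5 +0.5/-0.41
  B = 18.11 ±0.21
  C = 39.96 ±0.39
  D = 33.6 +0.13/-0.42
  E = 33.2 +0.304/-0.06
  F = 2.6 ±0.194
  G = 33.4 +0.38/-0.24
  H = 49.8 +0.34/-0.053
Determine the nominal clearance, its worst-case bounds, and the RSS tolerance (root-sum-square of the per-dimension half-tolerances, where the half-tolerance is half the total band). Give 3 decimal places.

Stack each dimension's contribution:
  +A: nom +43.500 → Σnom=43.500; wc +0.500/-0.410 → slack +0.500/-0.410; half-tol=0.455, Σhalf²=0.207025
  -B: nom -18.110 → Σnom=25.390; wc +0.210/-0.210 → slack +0.710/-0.620; half-tol=0.210, Σhalf²=0.251125
  -C: nom -39.960 → Σnom=-14.570; wc +0.390/-0.390 → slack +1.100/-1.010; half-tol=0.390, Σhalf²=0.403225
  -D: nom -33.600 → Σnom=-48.170; wc +0.420/-0.130 → slack +1.520/-1.140; half-tol=0.275, Σhalf²=0.478850
  -E: nom -33.200 → Σnom=-81.370; wc +0.060/-0.304 → slack +1.580/-1.444; half-tol=0.182, Σhalf²=0.511974
  -F: nom -2.600 → Σnom=-83.970; wc +0.194/-0.194 → slack +1.774/-1.638; half-tol=0.194, Σhalf²=0.549610
  -G: nom -33.400 → Σnom=-117.370; wc +0.240/-0.380 → slack +2.014/-2.018; half-tol=0.310, Σhalf²=0.645710
  -H: nom -49.800 → Σnom=-167.170; wc +0.053/-0.340 → slack +2.067/-2.358; half-tol=0.197, Σhalf²=0.684322
Nominal = -167.170. Worst-case = [-167.170 - 2.358, -167.170 + 2.067] = [-169.528, -165.103]. RSS = √0.684322 = 0.827.

nominal=-167.170 wc=[-169.528,-165.103] rss=0.827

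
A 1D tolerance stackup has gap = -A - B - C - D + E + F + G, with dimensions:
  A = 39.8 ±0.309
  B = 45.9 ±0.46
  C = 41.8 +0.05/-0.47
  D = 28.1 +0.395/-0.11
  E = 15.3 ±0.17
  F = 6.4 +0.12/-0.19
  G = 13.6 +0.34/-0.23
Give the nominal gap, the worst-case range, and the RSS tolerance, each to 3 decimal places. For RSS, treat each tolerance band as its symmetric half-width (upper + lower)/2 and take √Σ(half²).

nominal=-120.300 wc=[-122.104,-118.321] rss=0.757

Stack each dimension's contribution:
  -A: nom -39.800 → Σnom=-39.800; wc +0.309/-0.309 → slack +0.309/-0.309; half-tol=0.309, Σhalf²=0.095481
  -B: nom -45.900 → Σnom=-85.700; wc +0.460/-0.460 → slack +0.769/-0.769; half-tol=0.460, Σhalf²=0.307081
  -C: nom -41.800 → Σnom=-127.500; wc +0.470/-0.050 → slack +1.239/-0.819; half-tol=0.260, Σhalf²=0.374681
  -D: nom -28.100 → Σnom=-155.600; wc +0.110/-0.395 → slack +1.349/-1.214; half-tol=0.253, Σhalf²=0.438437
  +E: nom +15.300 → Σnom=-140.300; wc +0.170/-0.170 → slack +1.519/-1.384; half-tol=0.170, Σhalf²=0.467337
  +F: nom +6.400 → Σnom=-133.900; wc +0.120/-0.190 → slack +1.639/-1.574; half-tol=0.155, Σhalf²=0.491362
  +G: nom +13.600 → Σnom=-120.300; wc +0.340/-0.230 → slack +1.979/-1.804; half-tol=0.285, Σhalf²=0.572587
Nominal = -120.300. Worst-case = [-120.300 - 1.804, -120.300 + 1.979] = [-122.104, -118.321]. RSS = √0.572587 = 0.757.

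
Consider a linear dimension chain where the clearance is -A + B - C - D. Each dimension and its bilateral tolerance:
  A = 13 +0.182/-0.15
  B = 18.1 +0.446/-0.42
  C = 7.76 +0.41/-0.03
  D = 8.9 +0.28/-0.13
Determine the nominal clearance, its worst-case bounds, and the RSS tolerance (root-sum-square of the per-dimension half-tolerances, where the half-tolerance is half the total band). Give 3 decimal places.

Stack each dimension's contribution:
  -A: nom -13.000 → Σnom=-13.000; wc +0.150/-0.182 → slack +0.150/-0.182; half-tol=0.166, Σhalf²=0.027556
  +B: nom +18.100 → Σnom=5.100; wc +0.446/-0.420 → slack +0.596/-0.602; half-tol=0.433, Σhalf²=0.215045
  -C: nom -7.760 → Σnom=-2.660; wc +0.030/-0.410 → slack +0.626/-1.012; half-tol=0.220, Σhalf²=0.263445
  -D: nom -8.900 → Σnom=-11.560; wc +0.130/-0.280 → slack +0.756/-1.292; half-tol=0.205, Σhalf²=0.305470
Nominal = -11.560. Worst-case = [-11.560 - 1.292, -11.560 + 0.756] = [-12.852, -10.804]. RSS = √0.305470 = 0.553.

nominal=-11.560 wc=[-12.852,-10.804] rss=0.553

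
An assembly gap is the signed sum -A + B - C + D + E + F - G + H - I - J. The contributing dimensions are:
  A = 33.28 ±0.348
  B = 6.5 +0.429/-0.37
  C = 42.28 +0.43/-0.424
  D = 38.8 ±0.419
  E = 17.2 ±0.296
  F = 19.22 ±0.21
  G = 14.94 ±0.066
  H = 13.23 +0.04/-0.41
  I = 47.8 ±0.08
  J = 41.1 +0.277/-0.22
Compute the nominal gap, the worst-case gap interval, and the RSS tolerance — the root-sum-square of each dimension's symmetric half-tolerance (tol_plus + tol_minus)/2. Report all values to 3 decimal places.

Stack each dimension's contribution:
  -A: nom -33.280 → Σnom=-33.280; wc +0.348/-0.348 → slack +0.348/-0.348; half-tol=0.348, Σhalf²=0.121104
  +B: nom +6.500 → Σnom=-26.780; wc +0.429/-0.370 → slack +0.777/-0.718; half-tol=0.399, Σhalf²=0.280704
  -C: nom -42.280 → Σnom=-69.060; wc +0.424/-0.430 → slack +1.201/-1.148; half-tol=0.427, Σhalf²=0.463033
  +D: nom +38.800 → Σnom=-30.260; wc +0.419/-0.419 → slack +1.620/-1.567; half-tol=0.419, Σhalf²=0.638594
  +E: nom +17.200 → Σnom=-13.060; wc +0.296/-0.296 → slack +1.916/-1.863; half-tol=0.296, Σhalf²=0.726210
  +F: nom +19.220 → Σnom=6.160; wc +0.210/-0.210 → slack +2.126/-2.073; half-tol=0.210, Σhalf²=0.770310
  -G: nom -14.940 → Σnom=-8.780; wc +0.066/-0.066 → slack +2.192/-2.139; half-tol=0.066, Σhalf²=0.774666
  +H: nom +13.230 → Σnom=4.450; wc +0.040/-0.410 → slack +2.232/-2.549; half-tol=0.225, Σhalf²=0.825291
  -I: nom -47.800 → Σnom=-43.350; wc +0.080/-0.080 → slack +2.312/-2.629; half-tol=0.080, Σhalf²=0.831691
  -J: nom -41.100 → Σnom=-84.450; wc +0.220/-0.277 → slack +2.532/-2.906; half-tol=0.248, Σhalf²=0.893443
Nominal = -84.450. Worst-case = [-84.450 - 2.906, -84.450 + 2.532] = [-87.356, -81.918]. RSS = √0.893443 = 0.945.

nominal=-84.450 wc=[-87.356,-81.918] rss=0.945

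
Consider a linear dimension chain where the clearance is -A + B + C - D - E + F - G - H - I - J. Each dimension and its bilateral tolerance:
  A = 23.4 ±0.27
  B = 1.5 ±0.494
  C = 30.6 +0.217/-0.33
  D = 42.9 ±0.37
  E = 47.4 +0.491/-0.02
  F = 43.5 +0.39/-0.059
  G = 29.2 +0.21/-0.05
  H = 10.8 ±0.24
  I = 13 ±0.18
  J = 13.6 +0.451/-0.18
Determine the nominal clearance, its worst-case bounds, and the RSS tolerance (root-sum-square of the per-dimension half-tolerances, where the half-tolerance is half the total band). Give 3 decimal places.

nominal=-104.700 wc=[-107.795,-102.289] rss=0.922

Stack each dimension's contribution:
  -A: nom -23.400 → Σnom=-23.400; wc +0.270/-0.270 → slack +0.270/-0.270; half-tol=0.270, Σhalf²=0.072900
  +B: nom +1.500 → Σnom=-21.900; wc +0.494/-0.494 → slack +0.764/-0.764; half-tol=0.494, Σhalf²=0.316936
  +C: nom +30.600 → Σnom=8.700; wc +0.217/-0.330 → slack +0.981/-1.094; half-tol=0.274, Σhalf²=0.391738
  -D: nom -42.900 → Σnom=-34.200; wc +0.370/-0.370 → slack +1.351/-1.464; half-tol=0.370, Σhalf²=0.528638
  -E: nom -47.400 → Σnom=-81.600; wc +0.020/-0.491 → slack +1.371/-1.955; half-tol=0.256, Σhalf²=0.593919
  +F: nom +43.500 → Σnom=-38.100; wc +0.390/-0.059 → slack +1.761/-2.014; half-tol=0.225, Σhalf²=0.644319
  -G: nom -29.200 → Σnom=-67.300; wc +0.050/-0.210 → slack +1.811/-2.224; half-tol=0.130, Σhalf²=0.661219
  -H: nom -10.800 → Σnom=-78.100; wc +0.240/-0.240 → slack +2.051/-2.464; half-tol=0.240, Σhalf²=0.718819
  -I: nom -13.000 → Σnom=-91.100; wc +0.180/-0.180 → slack +2.231/-2.644; half-tol=0.180, Σhalf²=0.751219
  -J: nom -13.600 → Σnom=-104.700; wc +0.180/-0.451 → slack +2.411/-3.095; half-tol=0.316, Σhalf²=0.850759
Nominal = -104.700. Worst-case = [-104.700 - 3.095, -104.700 + 2.411] = [-107.795, -102.289]. RSS = √0.850759 = 0.922.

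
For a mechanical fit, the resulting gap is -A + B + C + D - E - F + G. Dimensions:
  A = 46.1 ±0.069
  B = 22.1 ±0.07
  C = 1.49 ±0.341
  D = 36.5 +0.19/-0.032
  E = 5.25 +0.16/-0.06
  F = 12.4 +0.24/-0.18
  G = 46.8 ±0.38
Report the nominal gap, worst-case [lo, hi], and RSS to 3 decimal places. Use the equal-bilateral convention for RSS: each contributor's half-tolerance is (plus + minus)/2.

Stack each dimension's contribution:
  -A: nom -46.100 → Σnom=-46.100; wc +0.069/-0.069 → slack +0.069/-0.069; half-tol=0.069, Σhalf²=0.004761
  +B: nom +22.100 → Σnom=-24.000; wc +0.070/-0.070 → slack +0.139/-0.139; half-tol=0.070, Σhalf²=0.009661
  +C: nom +1.490 → Σnom=-22.510; wc +0.341/-0.341 → slack +0.480/-0.480; half-tol=0.341, Σhalf²=0.125942
  +D: nom +36.500 → Σnom=13.990; wc +0.190/-0.032 → slack +0.670/-0.512; half-tol=0.111, Σhalf²=0.138263
  -E: nom -5.250 → Σnom=8.740; wc +0.060/-0.160 → slack +0.730/-0.672; half-tol=0.110, Σhalf²=0.150363
  -F: nom -12.400 → Σnom=-3.660; wc +0.180/-0.240 → slack +0.910/-0.912; half-tol=0.210, Σhalf²=0.194463
  +G: nom +46.800 → Σnom=43.140; wc +0.380/-0.380 → slack +1.290/-1.292; half-tol=0.380, Σhalf²=0.338863
Nominal = 43.140. Worst-case = [43.140 - 1.292, 43.140 + 1.290] = [41.848, 44.430]. RSS = √0.338863 = 0.582.

nominal=43.140 wc=[41.848,44.430] rss=0.582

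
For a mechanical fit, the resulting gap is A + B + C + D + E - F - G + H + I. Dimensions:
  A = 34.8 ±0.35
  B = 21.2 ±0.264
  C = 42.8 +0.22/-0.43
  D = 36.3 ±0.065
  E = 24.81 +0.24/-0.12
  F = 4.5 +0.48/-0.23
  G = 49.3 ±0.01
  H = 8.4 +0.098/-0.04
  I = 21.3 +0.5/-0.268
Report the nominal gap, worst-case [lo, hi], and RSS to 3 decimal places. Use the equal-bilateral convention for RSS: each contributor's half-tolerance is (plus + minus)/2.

Stack each dimension's contribution:
  +A: nom +34.800 → Σnom=34.800; wc +0.350/-0.350 → slack +0.350/-0.350; half-tol=0.350, Σhalf²=0.122500
  +B: nom +21.200 → Σnom=56.000; wc +0.264/-0.264 → slack +0.614/-0.614; half-tol=0.264, Σhalf²=0.192196
  +C: nom +42.800 → Σnom=98.800; wc +0.220/-0.430 → slack +0.834/-1.044; half-tol=0.325, Σhalf²=0.297821
  +D: nom +36.300 → Σnom=135.100; wc +0.065/-0.065 → slack +0.899/-1.109; half-tol=0.065, Σhalf²=0.302046
  +E: nom +24.810 → Σnom=159.910; wc +0.240/-0.120 → slack +1.139/-1.229; half-tol=0.180, Σhalf²=0.334446
  -F: nom -4.500 → Σnom=155.410; wc +0.230/-0.480 → slack +1.369/-1.709; half-tol=0.355, Σhalf²=0.460471
  -G: nom -49.300 → Σnom=106.110; wc +0.010/-0.010 → slack +1.379/-1.719; half-tol=0.010, Σhalf²=0.460571
  +H: nom +8.400 → Σnom=114.510; wc +0.098/-0.040 → slack +1.477/-1.759; half-tol=0.069, Σhalf²=0.465332
  +I: nom +21.300 → Σnom=135.810; wc +0.500/-0.268 → slack +1.977/-2.027; half-tol=0.384, Σhalf²=0.612788
Nominal = 135.810. Worst-case = [135.810 - 2.027, 135.810 + 1.977] = [133.783, 137.787]. RSS = √0.612788 = 0.783.

nominal=135.810 wc=[133.783,137.787] rss=0.783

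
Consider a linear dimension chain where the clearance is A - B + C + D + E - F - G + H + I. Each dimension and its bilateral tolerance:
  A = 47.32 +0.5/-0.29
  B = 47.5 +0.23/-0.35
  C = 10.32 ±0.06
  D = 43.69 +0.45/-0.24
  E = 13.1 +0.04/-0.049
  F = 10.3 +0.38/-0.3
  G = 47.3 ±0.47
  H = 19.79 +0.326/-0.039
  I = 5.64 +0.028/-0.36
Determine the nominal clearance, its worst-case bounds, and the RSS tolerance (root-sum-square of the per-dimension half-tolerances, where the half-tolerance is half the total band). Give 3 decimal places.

nominal=34.760 wc=[32.642,37.284] rss=0.879

Stack each dimension's contribution:
  +A: nom +47.320 → Σnom=47.320; wc +0.500/-0.290 → slack +0.500/-0.290; half-tol=0.395, Σhalf²=0.156025
  -B: nom -47.500 → Σnom=-0.180; wc +0.350/-0.230 → slack +0.850/-0.520; half-tol=0.290, Σhalf²=0.240125
  +C: nom +10.320 → Σnom=10.140; wc +0.060/-0.060 → slack +0.910/-0.580; half-tol=0.060, Σhalf²=0.243725
  +D: nom +43.690 → Σnom=53.830; wc +0.450/-0.240 → slack +1.360/-0.820; half-tol=0.345, Σhalf²=0.362750
  +E: nom +13.100 → Σnom=66.930; wc +0.040/-0.049 → slack +1.400/-0.869; half-tol=0.044, Σhalf²=0.364730
  -F: nom -10.300 → Σnom=56.630; wc +0.300/-0.380 → slack +1.700/-1.249; half-tol=0.340, Σhalf²=0.480330
  -G: nom -47.300 → Σnom=9.330; wc +0.470/-0.470 → slack +2.170/-1.719; half-tol=0.470, Σhalf²=0.701230
  +H: nom +19.790 → Σnom=29.120; wc +0.326/-0.039 → slack +2.496/-1.758; half-tol=0.182, Σhalf²=0.734537
  +I: nom +5.640 → Σnom=34.760; wc +0.028/-0.360 → slack +2.524/-2.118; half-tol=0.194, Σhalf²=0.772173
Nominal = 34.760. Worst-case = [34.760 - 2.118, 34.760 + 2.524] = [32.642, 37.284]. RSS = √0.772173 = 0.879.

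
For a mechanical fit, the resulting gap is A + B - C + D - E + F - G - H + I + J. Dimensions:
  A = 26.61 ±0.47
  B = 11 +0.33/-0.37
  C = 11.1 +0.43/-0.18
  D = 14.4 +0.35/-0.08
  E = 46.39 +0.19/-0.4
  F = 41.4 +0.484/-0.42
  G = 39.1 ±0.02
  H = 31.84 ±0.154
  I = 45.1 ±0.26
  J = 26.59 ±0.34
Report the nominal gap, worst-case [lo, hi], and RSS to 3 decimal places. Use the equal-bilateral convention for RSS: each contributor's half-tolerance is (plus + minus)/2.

Stack each dimension's contribution:
  +A: nom +26.610 → Σnom=26.610; wc +0.470/-0.470 → slack +0.470/-0.470; half-tol=0.470, Σhalf²=0.220900
  +B: nom +11.000 → Σnom=37.610; wc +0.330/-0.370 → slack +0.800/-0.840; half-tol=0.350, Σhalf²=0.343400
  -C: nom -11.100 → Σnom=26.510; wc +0.180/-0.430 → slack +0.980/-1.270; half-tol=0.305, Σhalf²=0.436425
  +D: nom +14.400 → Σnom=40.910; wc +0.350/-0.080 → slack +1.330/-1.350; half-tol=0.215, Σhalf²=0.482650
  -E: nom -46.390 → Σnom=-5.480; wc +0.400/-0.190 → slack +1.730/-1.540; half-tol=0.295, Σhalf²=0.569675
  +F: nom +41.400 → Σnom=35.920; wc +0.484/-0.420 → slack +2.214/-1.960; half-tol=0.452, Σhalf²=0.773979
  -G: nom -39.100 → Σnom=-3.180; wc +0.020/-0.020 → slack +2.234/-1.980; half-tol=0.020, Σhalf²=0.774379
  -H: nom -31.840 → Σnom=-35.020; wc +0.154/-0.154 → slack +2.388/-2.134; half-tol=0.154, Σhalf²=0.798095
  +I: nom +45.100 → Σnom=10.080; wc +0.260/-0.260 → slack +2.648/-2.394; half-tol=0.260, Σhalf²=0.865695
  +J: nom +26.590 → Σnom=36.670; wc +0.340/-0.340 → slack +2.988/-2.734; half-tol=0.340, Σhalf²=0.981295
Nominal = 36.670. Worst-case = [36.670 - 2.734, 36.670 + 2.988] = [33.936, 39.658]. RSS = √0.981295 = 0.991.

nominal=36.670 wc=[33.936,39.658] rss=0.991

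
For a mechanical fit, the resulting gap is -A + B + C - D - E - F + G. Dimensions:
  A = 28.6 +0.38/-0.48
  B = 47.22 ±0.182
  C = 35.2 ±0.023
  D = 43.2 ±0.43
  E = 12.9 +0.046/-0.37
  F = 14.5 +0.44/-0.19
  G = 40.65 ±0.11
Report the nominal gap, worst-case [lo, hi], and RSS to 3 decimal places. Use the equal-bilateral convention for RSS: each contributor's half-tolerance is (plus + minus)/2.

Stack each dimension's contribution:
  -A: nom -28.600 → Σnom=-28.600; wc +0.480/-0.380 → slack +0.480/-0.380; half-tol=0.430, Σhalf²=0.184900
  +B: nom +47.220 → Σnom=18.620; wc +0.182/-0.182 → slack +0.662/-0.562; half-tol=0.182, Σhalf²=0.218024
  +C: nom +35.200 → Σnom=53.820; wc +0.023/-0.023 → slack +0.685/-0.585; half-tol=0.023, Σhalf²=0.218553
  -D: nom -43.200 → Σnom=10.620; wc +0.430/-0.430 → slack +1.115/-1.015; half-tol=0.430, Σhalf²=0.403453
  -E: nom -12.900 → Σnom=-2.280; wc +0.370/-0.046 → slack +1.485/-1.061; half-tol=0.208, Σhalf²=0.446717
  -F: nom -14.500 → Σnom=-16.780; wc +0.190/-0.440 → slack +1.675/-1.501; half-tol=0.315, Σhalf²=0.545942
  +G: nom +40.650 → Σnom=23.870; wc +0.110/-0.110 → slack +1.785/-1.611; half-tol=0.110, Σhalf²=0.558042
Nominal = 23.870. Worst-case = [23.870 - 1.611, 23.870 + 1.785] = [22.259, 25.655]. RSS = √0.558042 = 0.747.

nominal=23.870 wc=[22.259,25.655] rss=0.747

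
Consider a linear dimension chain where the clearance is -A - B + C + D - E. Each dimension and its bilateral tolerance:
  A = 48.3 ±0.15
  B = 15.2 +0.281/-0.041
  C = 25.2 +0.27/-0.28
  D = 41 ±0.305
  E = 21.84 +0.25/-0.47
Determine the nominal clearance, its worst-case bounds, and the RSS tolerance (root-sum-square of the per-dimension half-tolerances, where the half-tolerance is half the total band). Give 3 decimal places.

Stack each dimension's contribution:
  -A: nom -48.300 → Σnom=-48.300; wc +0.150/-0.150 → slack +0.150/-0.150; half-tol=0.150, Σhalf²=0.022500
  -B: nom -15.200 → Σnom=-63.500; wc +0.041/-0.281 → slack +0.191/-0.431; half-tol=0.161, Σhalf²=0.048421
  +C: nom +25.200 → Σnom=-38.300; wc +0.270/-0.280 → slack +0.461/-0.711; half-tol=0.275, Σhalf²=0.124046
  +D: nom +41.000 → Σnom=2.700; wc +0.305/-0.305 → slack +0.766/-1.016; half-tol=0.305, Σhalf²=0.217071
  -E: nom -21.840 → Σnom=-19.140; wc +0.470/-0.250 → slack +1.236/-1.266; half-tol=0.360, Σhalf²=0.346671
Nominal = -19.140. Worst-case = [-19.140 - 1.266, -19.140 + 1.236] = [-20.406, -17.904]. RSS = √0.346671 = 0.589.

nominal=-19.140 wc=[-20.406,-17.904] rss=0.589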